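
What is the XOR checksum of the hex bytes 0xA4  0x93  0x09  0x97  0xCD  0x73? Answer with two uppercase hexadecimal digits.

17

XOR the bytes together:
  start with 0xA4
  0xA4 ⊕ 0x93 = 0x37
  0x37 ⊕ 0x09 = 0x3E
  0x3E ⊕ 0x97 = 0xA9
  0xA9 ⊕ 0xCD = 0x64
  0x64 ⊕ 0x73 = 0x17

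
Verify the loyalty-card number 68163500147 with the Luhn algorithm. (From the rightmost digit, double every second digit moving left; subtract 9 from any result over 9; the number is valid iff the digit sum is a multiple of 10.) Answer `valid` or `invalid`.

From the right, keep odd positions and double even positions (subtract 9 from any doubled value over 9):
  doubled (positions 2,4,...): 8 0 1 3 7 → sum 19
  kept (positions 1,3,...): 7 1 0 3 1 6 → sum 18
Total = 37.
37 mod 10 = 7, so the number is invalid.

invalid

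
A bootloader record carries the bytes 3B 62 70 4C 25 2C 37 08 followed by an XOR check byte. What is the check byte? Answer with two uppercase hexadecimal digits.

XOR the bytes together:
  start with 0x3B
  0x3B ⊕ 0x62 = 0x59
  0x59 ⊕ 0x70 = 0x29
  0x29 ⊕ 0x4C = 0x65
  0x65 ⊕ 0x25 = 0x40
  0x40 ⊕ 0x2C = 0x6C
  0x6C ⊕ 0x37 = 0x5B
  0x5B ⊕ 0x08 = 0x53

53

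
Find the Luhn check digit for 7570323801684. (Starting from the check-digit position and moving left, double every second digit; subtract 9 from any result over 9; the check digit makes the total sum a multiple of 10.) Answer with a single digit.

3

Partial digits right→left: 4 8 6 1 0 8 3 2 3 0 7 5 7
Double every second digit counting from the check-digit position (so the 1st, 3rd, 5th, ... of the partial from the right).
  doubled (with −9 where >9): 8 3 0 6 6 5 5 → sum 33
  kept as-is: 8 1 8 2 0 5 → sum 24
Total = 33 + 24 = 57.
Check digit = (10 − (57 mod 10)) mod 10 = 3.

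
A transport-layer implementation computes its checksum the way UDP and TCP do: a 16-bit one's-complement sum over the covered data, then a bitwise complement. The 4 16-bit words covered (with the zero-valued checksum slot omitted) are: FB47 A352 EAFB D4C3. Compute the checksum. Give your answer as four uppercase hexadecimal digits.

One's-complement addition (fold any carry out of bit 15 back into bit 0):
  0xFB47 + 0xA352 = 0x19E99 → wrap carry → 0x9E9A
  0x9E9A + 0xEAFB = 0x18995 → wrap carry → 0x8996
  0x8996 + 0xD4C3 = 0x15E59 → wrap carry → 0x5E5A
One's-complement sum = 0x5E5A.
Checksum = ~0x5E5A & 0xFFFF = 0xA1A5.

A1A5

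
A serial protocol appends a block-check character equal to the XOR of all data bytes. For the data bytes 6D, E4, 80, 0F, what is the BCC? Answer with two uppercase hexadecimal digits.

XOR the bytes together:
  start with 0x6D
  0x6D ⊕ 0xE4 = 0x89
  0x89 ⊕ 0x80 = 0x09
  0x09 ⊕ 0x0F = 0x06

06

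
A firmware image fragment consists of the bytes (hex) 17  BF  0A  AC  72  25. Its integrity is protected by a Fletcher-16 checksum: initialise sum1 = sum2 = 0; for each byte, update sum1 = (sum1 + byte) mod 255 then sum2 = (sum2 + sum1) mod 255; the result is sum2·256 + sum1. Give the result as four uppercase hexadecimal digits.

Running sums (mod 255):
  after byte 0 (17): sum1=23, sum2=23
  after byte 1 (BF): sum1=214, sum2=237
  after byte 2 (0A): sum1=224, sum2=206
  after byte 3 (AC): sum1=141, sum2=92
  after byte 4 (72): sum1=0, sum2=92
  after byte 5 (25): sum1=37, sum2=129
Checksum = sum2·256 + sum1 = 129·256 + 37 = 33061 = 0x8125.

8125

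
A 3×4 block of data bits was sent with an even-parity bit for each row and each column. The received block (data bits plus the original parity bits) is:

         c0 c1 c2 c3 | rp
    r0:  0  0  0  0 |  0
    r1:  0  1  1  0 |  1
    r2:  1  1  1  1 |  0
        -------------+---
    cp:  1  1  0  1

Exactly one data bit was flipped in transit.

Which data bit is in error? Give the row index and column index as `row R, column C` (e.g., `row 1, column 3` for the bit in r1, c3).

Recompute each row's even parity and compare to rp:
  r0: data parity 0, sent rp 0 → ok
  r1: data parity 0, sent rp 1 → mismatch
  r2: data parity 0, sent rp 0 → ok
Recompute each column's even parity and compare to cp:
  c0: data parity 1, sent cp 1 → ok
  c1: data parity 0, sent cp 1 → mismatch
  c2: data parity 0, sent cp 0 → ok
  c3: data parity 1, sent cp 1 → ok
Exactly one row (r1) and one column (c1) fail → the flipped bit is at their intersection.

row 1, column 1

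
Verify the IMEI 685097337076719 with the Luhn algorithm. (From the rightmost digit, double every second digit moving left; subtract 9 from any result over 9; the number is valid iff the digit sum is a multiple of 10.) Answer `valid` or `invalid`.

invalid

From the right, keep odd positions and double even positions (subtract 9 from any doubled value over 9):
  doubled (positions 2,4,...): 2 3 0 6 5 0 7 → sum 23
  kept (positions 1,3,...): 9 7 7 7 3 9 5 6 → sum 53
Total = 76.
76 mod 10 = 6, so the number is invalid.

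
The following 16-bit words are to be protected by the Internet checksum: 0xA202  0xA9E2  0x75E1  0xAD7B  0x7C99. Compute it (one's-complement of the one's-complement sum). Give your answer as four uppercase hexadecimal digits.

One's-complement addition (fold any carry out of bit 15 back into bit 0):
  0xA202 + 0xA9E2 = 0x14BE4 → wrap carry → 0x4BE5
  0x4BE5 + 0x75E1 = 0x0C1C6
  0xC1C6 + 0xAD7B = 0x16F41 → wrap carry → 0x6F42
  0x6F42 + 0x7C99 = 0x0EBDB
One's-complement sum = 0xEBDB.
Checksum = ~0xEBDB & 0xFFFF = 0x1424.

1424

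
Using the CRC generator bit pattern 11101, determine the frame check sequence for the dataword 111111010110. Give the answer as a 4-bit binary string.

0100

Append 4 zeros: 1111110101100000. Divide by 11101 (XOR where the leading bit is 1):
  pos 0: 11111 XOR 11101 = 00010
  pos 3: 10101 XOR 11101 = 01000
  pos 4: 10000 XOR 11101 = 01101
  pos 5: 11011 XOR 11101 = 00110
  pos 7: 11010 XOR 11101 = 00111
  pos 9: 11100 XOR 11101 = 00001
Remainder (last 4 bits) = 0100. This is the CRC / FCS.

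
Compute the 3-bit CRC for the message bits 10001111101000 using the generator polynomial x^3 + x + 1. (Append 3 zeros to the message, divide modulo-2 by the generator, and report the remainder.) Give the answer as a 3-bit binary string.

101

Append 3 zeros: 10001111101000000. Divide by 1011 (XOR where the leading bit is 1):
  pos 0: 1000 XOR 1011 = 0011
  pos 2: 1111 XOR 1011 = 0100
  pos 3: 1001 XOR 1011 = 0010
  pos 5: 1011 XOR 1011 = 0000
  pos 10: 1000 XOR 1011 = 0011
  pos 12: 1100 XOR 1011 = 0111
  pos 13: 1110 XOR 1011 = 0101
Remainder (last 3 bits) = 101. This is the CRC / FCS.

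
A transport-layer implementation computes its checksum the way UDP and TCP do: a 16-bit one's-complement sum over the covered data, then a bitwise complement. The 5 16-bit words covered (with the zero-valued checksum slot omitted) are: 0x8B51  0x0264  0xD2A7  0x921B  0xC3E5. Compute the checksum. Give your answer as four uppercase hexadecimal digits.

49A1

One's-complement addition (fold any carry out of bit 15 back into bit 0):
  0x8B51 + 0x0264 = 0x08DB5
  0x8DB5 + 0xD2A7 = 0x1605C → wrap carry → 0x605D
  0x605D + 0x921B = 0x0F278
  0xF278 + 0xC3E5 = 0x1B65D → wrap carry → 0xB65E
One's-complement sum = 0xB65E.
Checksum = ~0xB65E & 0xFFFF = 0x49A1.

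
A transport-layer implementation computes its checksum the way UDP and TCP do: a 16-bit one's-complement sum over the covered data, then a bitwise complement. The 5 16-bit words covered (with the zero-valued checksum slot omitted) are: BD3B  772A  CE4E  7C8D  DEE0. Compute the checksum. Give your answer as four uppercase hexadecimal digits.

One's-complement addition (fold any carry out of bit 15 back into bit 0):
  0xBD3B + 0x772A = 0x13465 → wrap carry → 0x3466
  0x3466 + 0xCE4E = 0x102B4 → wrap carry → 0x02B5
  0x02B5 + 0x7C8D = 0x07F42
  0x7F42 + 0xDEE0 = 0x15E22 → wrap carry → 0x5E23
One's-complement sum = 0x5E23.
Checksum = ~0x5E23 & 0xFFFF = 0xA1DC.

A1DC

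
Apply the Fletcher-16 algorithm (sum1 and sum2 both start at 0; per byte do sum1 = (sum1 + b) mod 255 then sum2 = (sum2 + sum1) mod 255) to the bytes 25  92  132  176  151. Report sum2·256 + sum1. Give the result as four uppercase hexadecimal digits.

Running sums (mod 255):
  after byte 0 (25): sum1=25, sum2=25
  after byte 1 (92): sum1=117, sum2=142
  after byte 2 (132): sum1=249, sum2=136
  after byte 3 (176): sum1=170, sum2=51
  after byte 4 (151): sum1=66, sum2=117
Checksum = sum2·256 + sum1 = 117·256 + 66 = 30018 = 0x7542.

7542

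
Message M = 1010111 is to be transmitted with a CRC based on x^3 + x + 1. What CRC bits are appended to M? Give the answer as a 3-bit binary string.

111

Append 3 zeros: 1010111000. Divide by 1011 (XOR where the leading bit is 1):
  pos 0: 1010 XOR 1011 = 0001
  pos 3: 1111 XOR 1011 = 0100
  pos 4: 1000 XOR 1011 = 0011
  pos 6: 1100 XOR 1011 = 0111
Remainder (last 3 bits) = 111. This is the CRC / FCS.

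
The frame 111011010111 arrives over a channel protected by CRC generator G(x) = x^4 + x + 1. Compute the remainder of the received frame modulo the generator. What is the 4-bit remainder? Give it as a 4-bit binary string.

0000

Modulo-2 division of 111011010111 by 10011:
  pos 0: 11101 XOR 10011 = 01110
  pos 1: 11101 XOR 10011 = 01110
  pos 2: 11100 XOR 10011 = 01111
  pos 3: 11111 XOR 10011 = 01100
  pos 4: 11000 XOR 10011 = 01011
  pos 5: 10111 XOR 10011 = 00100
  pos 7: 10011 XOR 10011 = 00000
Remainder = 0000 (zero — the frame passes the CRC check).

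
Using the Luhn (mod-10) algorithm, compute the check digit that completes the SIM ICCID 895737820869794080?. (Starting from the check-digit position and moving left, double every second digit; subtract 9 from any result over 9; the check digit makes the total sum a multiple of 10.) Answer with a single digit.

3

Partial digits right→left: 0 8 0 4 9 7 9 6 8 0 2 8 7 3 7 5 9 8
Double every second digit counting from the check-digit position (so the 1st, 3rd, 5th, ... of the partial from the right).
  doubled (with −9 where >9): 0 0 9 9 7 4 5 5 9 → sum 48
  kept as-is: 8 4 7 6 0 8 3 5 8 → sum 49
Total = 48 + 49 = 97.
Check digit = (10 − (97 mod 10)) mod 10 = 3.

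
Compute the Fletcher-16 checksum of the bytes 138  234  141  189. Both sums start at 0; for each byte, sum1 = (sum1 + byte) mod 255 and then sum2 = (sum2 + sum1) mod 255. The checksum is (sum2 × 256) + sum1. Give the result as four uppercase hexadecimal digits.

Running sums (mod 255):
  after byte 0 (138): sum1=138, sum2=138
  after byte 1 (234): sum1=117, sum2=0
  after byte 2 (141): sum1=3, sum2=3
  after byte 3 (189): sum1=192, sum2=195
Checksum = sum2·256 + sum1 = 195·256 + 192 = 50112 = 0xC3C0.

C3C0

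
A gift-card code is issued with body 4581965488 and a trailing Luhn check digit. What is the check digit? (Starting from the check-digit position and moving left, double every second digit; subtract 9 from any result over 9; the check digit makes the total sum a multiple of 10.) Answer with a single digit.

5

Partial digits right→left: 8 8 4 5 6 9 1 8 5 4
Double every second digit counting from the check-digit position (so the 1st, 3rd, 5th, ... of the partial from the right).
  doubled (with −9 where >9): 7 8 3 2 1 → sum 21
  kept as-is: 8 5 9 8 4 → sum 34
Total = 21 + 34 = 55.
Check digit = (10 − (55 mod 10)) mod 10 = 5.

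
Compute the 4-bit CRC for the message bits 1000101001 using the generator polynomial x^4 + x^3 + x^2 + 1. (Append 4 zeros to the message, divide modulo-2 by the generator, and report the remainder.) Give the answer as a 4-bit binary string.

0110

Append 4 zeros: 10001010010000. Divide by 11101 (XOR where the leading bit is 1):
  pos 0: 10001 XOR 11101 = 01100
  pos 1: 11000 XOR 11101 = 00101
  pos 3: 10110 XOR 11101 = 01011
  pos 4: 10110 XOR 11101 = 01011
  pos 5: 10111 XOR 11101 = 01010
  pos 6: 10100 XOR 11101 = 01001
  pos 7: 10010 XOR 11101 = 01111
  pos 8: 11110 XOR 11101 = 00011
Remainder (last 4 bits) = 0110. This is the CRC / FCS.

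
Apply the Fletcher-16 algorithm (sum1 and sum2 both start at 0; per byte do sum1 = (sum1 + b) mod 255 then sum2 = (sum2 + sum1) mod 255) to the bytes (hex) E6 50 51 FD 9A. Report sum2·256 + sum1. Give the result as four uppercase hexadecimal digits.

4E21

Running sums (mod 255):
  after byte 0 (E6): sum1=230, sum2=230
  after byte 1 (50): sum1=55, sum2=30
  after byte 2 (51): sum1=136, sum2=166
  after byte 3 (FD): sum1=134, sum2=45
  after byte 4 (9A): sum1=33, sum2=78
Checksum = sum2·256 + sum1 = 78·256 + 33 = 20001 = 0x4E21.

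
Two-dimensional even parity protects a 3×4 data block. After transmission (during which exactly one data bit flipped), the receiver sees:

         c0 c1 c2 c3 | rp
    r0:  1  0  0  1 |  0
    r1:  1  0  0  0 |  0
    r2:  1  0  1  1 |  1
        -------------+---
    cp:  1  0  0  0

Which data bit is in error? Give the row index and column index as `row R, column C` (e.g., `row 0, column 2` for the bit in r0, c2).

Recompute each row's even parity and compare to rp:
  r0: data parity 0, sent rp 0 → ok
  r1: data parity 1, sent rp 0 → mismatch
  r2: data parity 1, sent rp 1 → ok
Recompute each column's even parity and compare to cp:
  c0: data parity 1, sent cp 1 → ok
  c1: data parity 0, sent cp 0 → ok
  c2: data parity 1, sent cp 0 → mismatch
  c3: data parity 0, sent cp 0 → ok
Exactly one row (r1) and one column (c2) fail → the flipped bit is at their intersection.

row 1, column 2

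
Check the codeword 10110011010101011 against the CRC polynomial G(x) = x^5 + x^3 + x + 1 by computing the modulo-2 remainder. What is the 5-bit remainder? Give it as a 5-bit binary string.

00000

Modulo-2 division of 10110011010101011 by 101011:
  pos 0: 101100 XOR 101011 = 000111
  pos 3: 111110 XOR 101011 = 010101
  pos 4: 101011 XOR 101011 = 000000
  pos 11: 101011 XOR 101011 = 000000
Remainder = 00000 (zero — the frame passes the CRC check).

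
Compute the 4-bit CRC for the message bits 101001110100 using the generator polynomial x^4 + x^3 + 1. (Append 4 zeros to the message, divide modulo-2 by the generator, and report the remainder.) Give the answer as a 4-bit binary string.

1001

Append 4 zeros: 1010011101000000. Divide by 11001 (XOR where the leading bit is 1):
  pos 0: 10100 XOR 11001 = 01101
  pos 1: 11011 XOR 11001 = 00010
  pos 4: 10110 XOR 11001 = 01111
  pos 5: 11111 XOR 11001 = 00110
  pos 7: 11000 XOR 11001 = 00001
  pos 11: 10000 XOR 11001 = 01001
Remainder (last 4 bits) = 1001. This is the CRC / FCS.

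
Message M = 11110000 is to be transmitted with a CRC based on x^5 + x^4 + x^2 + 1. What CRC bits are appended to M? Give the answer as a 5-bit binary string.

Append 5 zeros: 1111000000000. Divide by 110101 (XOR where the leading bit is 1):
  pos 0: 111100 XOR 110101 = 001001
  pos 2: 100100 XOR 110101 = 010001
  pos 3: 100010 XOR 110101 = 010111
  pos 4: 101110 XOR 110101 = 011011
  pos 5: 110110 XOR 110101 = 000011
Remainder (last 5 bits) = 01100. This is the CRC / FCS.

01100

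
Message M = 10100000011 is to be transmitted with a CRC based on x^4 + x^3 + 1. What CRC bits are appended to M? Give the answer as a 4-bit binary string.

1101

Append 4 zeros: 101000000110000. Divide by 11001 (XOR where the leading bit is 1):
  pos 0: 10100 XOR 11001 = 01101
  pos 1: 11010 XOR 11001 = 00011
  pos 4: 11000 XOR 11001 = 00001
  pos 8: 11100 XOR 11001 = 00101
  pos 10: 10100 XOR 11001 = 01101
Remainder (last 4 bits) = 1101. This is the CRC / FCS.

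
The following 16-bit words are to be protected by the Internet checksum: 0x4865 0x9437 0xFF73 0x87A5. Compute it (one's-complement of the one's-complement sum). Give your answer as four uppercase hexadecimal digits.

One's-complement addition (fold any carry out of bit 15 back into bit 0):
  0x4865 + 0x9437 = 0x0DC9C
  0xDC9C + 0xFF73 = 0x1DC0F → wrap carry → 0xDC10
  0xDC10 + 0x87A5 = 0x163B5 → wrap carry → 0x63B6
One's-complement sum = 0x63B6.
Checksum = ~0x63B6 & 0xFFFF = 0x9C49.

9C49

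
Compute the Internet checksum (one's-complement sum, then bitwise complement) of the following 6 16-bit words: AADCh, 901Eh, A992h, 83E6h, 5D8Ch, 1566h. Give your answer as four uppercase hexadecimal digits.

2499

One's-complement addition (fold any carry out of bit 15 back into bit 0):
  0xAADC + 0x901E = 0x13AFA → wrap carry → 0x3AFB
  0x3AFB + 0xA992 = 0x0E48D
  0xE48D + 0x83E6 = 0x16873 → wrap carry → 0x6874
  0x6874 + 0x5D8C = 0x0C600
  0xC600 + 0x1566 = 0x0DB66
One's-complement sum = 0xDB66.
Checksum = ~0xDB66 & 0xFFFF = 0x2499.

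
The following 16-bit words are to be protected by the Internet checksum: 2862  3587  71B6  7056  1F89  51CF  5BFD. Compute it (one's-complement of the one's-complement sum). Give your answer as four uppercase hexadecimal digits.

One's-complement addition (fold any carry out of bit 15 back into bit 0):
  0x2862 + 0x3587 = 0x05DE9
  0x5DE9 + 0x71B6 = 0x0CF9F
  0xCF9F + 0x7056 = 0x13FF5 → wrap carry → 0x3FF6
  0x3FF6 + 0x1F89 = 0x05F7F
  0x5F7F + 0x51CF = 0x0B14E
  0xB14E + 0x5BFD = 0x10D4B → wrap carry → 0x0D4C
One's-complement sum = 0x0D4C.
Checksum = ~0x0D4C & 0xFFFF = 0xF2B3.

F2B3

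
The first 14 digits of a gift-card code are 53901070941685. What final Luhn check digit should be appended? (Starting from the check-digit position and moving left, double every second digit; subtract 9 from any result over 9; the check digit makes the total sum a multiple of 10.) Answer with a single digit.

2

Partial digits right→left: 5 8 6 1 4 9 0 7 0 1 0 9 3 5
Double every second digit counting from the check-digit position (so the 1st, 3rd, 5th, ... of the partial from the right).
  doubled (with −9 where >9): 1 3 8 0 0 0 6 → sum 18
  kept as-is: 8 1 9 7 1 9 5 → sum 40
Total = 18 + 40 = 58.
Check digit = (10 − (58 mod 10)) mod 10 = 2.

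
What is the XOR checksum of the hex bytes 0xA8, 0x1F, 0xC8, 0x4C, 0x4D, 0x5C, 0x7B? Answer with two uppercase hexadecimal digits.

XOR the bytes together:
  start with 0xA8
  0xA8 ⊕ 0x1F = 0xB7
  0xB7 ⊕ 0xC8 = 0x7F
  0x7F ⊕ 0x4C = 0x33
  0x33 ⊕ 0x4D = 0x7E
  0x7E ⊕ 0x5C = 0x22
  0x22 ⊕ 0x7B = 0x59

59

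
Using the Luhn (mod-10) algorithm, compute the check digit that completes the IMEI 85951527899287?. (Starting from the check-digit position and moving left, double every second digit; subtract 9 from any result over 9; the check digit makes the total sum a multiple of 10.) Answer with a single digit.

Partial digits right→left: 7 8 2 9 9 8 7 2 5 1 5 9 5 8
Double every second digit counting from the check-digit position (so the 1st, 3rd, 5th, ... of the partial from the right).
  doubled (with −9 where >9): 5 4 9 5 1 1 1 → sum 26
  kept as-is: 8 9 8 2 1 9 8 → sum 45
Total = 26 + 45 = 71.
Check digit = (10 − (71 mod 10)) mod 10 = 9.

9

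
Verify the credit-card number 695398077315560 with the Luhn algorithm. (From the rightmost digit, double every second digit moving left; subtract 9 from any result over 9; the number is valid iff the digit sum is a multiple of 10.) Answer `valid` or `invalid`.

From the right, keep odd positions and double even positions (subtract 9 from any doubled value over 9):
  doubled (positions 2,4,...): 3 1 6 5 7 6 9 → sum 37
  kept (positions 1,3,...): 0 5 1 7 0 9 5 6 → sum 33
Total = 70.
70 mod 10 = 0, so the number is valid.

valid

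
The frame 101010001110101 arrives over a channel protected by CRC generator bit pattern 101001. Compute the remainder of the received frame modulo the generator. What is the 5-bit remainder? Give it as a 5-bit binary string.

00000

Modulo-2 division of 101010001110101 by 101001:
  pos 0: 101010 XOR 101001 = 000011
  pos 4: 110011 XOR 101001 = 011010
  pos 5: 110101 XOR 101001 = 011100
  pos 6: 111000 XOR 101001 = 010001
  pos 7: 100011 XOR 101001 = 001010
  pos 9: 101001 XOR 101001 = 000000
Remainder = 00000 (zero — the frame passes the CRC check).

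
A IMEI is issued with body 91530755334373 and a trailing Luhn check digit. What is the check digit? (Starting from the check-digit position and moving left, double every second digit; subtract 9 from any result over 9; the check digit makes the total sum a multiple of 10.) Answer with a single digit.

Partial digits right→left: 3 7 3 4 3 3 5 5 7 0 3 5 1 9
Double every second digit counting from the check-digit position (so the 1st, 3rd, 5th, ... of the partial from the right).
  doubled (with −9 where >9): 6 6 6 1 5 6 2 → sum 32
  kept as-is: 7 4 3 5 0 5 9 → sum 33
Total = 32 + 33 = 65.
Check digit = (10 − (65 mod 10)) mod 10 = 5.

5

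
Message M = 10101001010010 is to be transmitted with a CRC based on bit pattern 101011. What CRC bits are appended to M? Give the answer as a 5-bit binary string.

11000

Append 5 zeros: 1010100101001000000. Divide by 101011 (XOR where the leading bit is 1):
  pos 0: 101010 XOR 101011 = 000001
  pos 5: 101010 XOR 101011 = 000001
  pos 10: 101000 XOR 101011 = 000011
Remainder (last 5 bits) = 11000. This is the CRC / FCS.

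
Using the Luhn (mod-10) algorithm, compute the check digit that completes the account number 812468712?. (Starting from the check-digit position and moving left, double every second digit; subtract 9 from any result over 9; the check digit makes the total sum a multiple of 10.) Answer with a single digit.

3

Partial digits right→left: 2 1 7 8 6 4 2 1 8
Double every second digit counting from the check-digit position (so the 1st, 3rd, 5th, ... of the partial from the right).
  doubled (with −9 where >9): 4 5 3 4 7 → sum 23
  kept as-is: 1 8 4 1 → sum 14
Total = 23 + 14 = 37.
Check digit = (10 − (37 mod 10)) mod 10 = 3.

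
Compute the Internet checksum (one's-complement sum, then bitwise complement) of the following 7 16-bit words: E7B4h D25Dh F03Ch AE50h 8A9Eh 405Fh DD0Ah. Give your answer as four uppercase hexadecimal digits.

One's-complement addition (fold any carry out of bit 15 back into bit 0):
  0xE7B4 + 0xD25D = 0x1BA11 → wrap carry → 0xBA12
  0xBA12 + 0xF03C = 0x1AA4E → wrap carry → 0xAA4F
  0xAA4F + 0xAE50 = 0x1589F → wrap carry → 0x58A0
  0x58A0 + 0x8A9E = 0x0E33E
  0xE33E + 0x405F = 0x1239D → wrap carry → 0x239E
  0x239E + 0xDD0A = 0x100A8 → wrap carry → 0x00A9
One's-complement sum = 0x00A9.
Checksum = ~0x00A9 & 0xFFFF = 0xFF56.

FF56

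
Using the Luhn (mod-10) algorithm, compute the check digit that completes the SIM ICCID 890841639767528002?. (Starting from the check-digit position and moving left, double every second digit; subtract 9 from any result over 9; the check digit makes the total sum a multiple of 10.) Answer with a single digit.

Partial digits right→left: 2 0 0 8 2 5 7 6 7 9 3 6 1 4 8 0 9 8
Double every second digit counting from the check-digit position (so the 1st, 3rd, 5th, ... of the partial from the right).
  doubled (with −9 where >9): 4 0 4 5 5 6 2 7 9 → sum 42
  kept as-is: 0 8 5 6 9 6 4 0 8 → sum 46
Total = 42 + 46 = 88.
Check digit = (10 − (88 mod 10)) mod 10 = 2.

2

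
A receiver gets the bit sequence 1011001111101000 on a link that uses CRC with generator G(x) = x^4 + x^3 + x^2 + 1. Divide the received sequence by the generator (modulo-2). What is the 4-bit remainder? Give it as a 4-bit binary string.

1101

Modulo-2 division of 1011001111101000 by 11101:
  pos 0: 10110 XOR 11101 = 01011
  pos 1: 10110 XOR 11101 = 01011
  pos 2: 10111 XOR 11101 = 01010
  pos 3: 10101 XOR 11101 = 01000
  pos 4: 10001 XOR 11101 = 01100
  pos 5: 11001 XOR 11101 = 00100
  pos 7: 10010 XOR 11101 = 01111
  pos 8: 11111 XOR 11101 = 00010
  pos 11: 10000 XOR 11101 = 01101
Remainder = 1101 (nonzero — an error is detected).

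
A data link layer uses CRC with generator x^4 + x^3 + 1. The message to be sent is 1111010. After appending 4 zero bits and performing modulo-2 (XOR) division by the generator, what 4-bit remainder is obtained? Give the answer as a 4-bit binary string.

1101

Append 4 zeros: 11110100000. Divide by 11001 (XOR where the leading bit is 1):
  pos 0: 11110 XOR 11001 = 00111
  pos 2: 11110 XOR 11001 = 00111
  pos 4: 11100 XOR 11001 = 00101
  pos 6: 10100 XOR 11001 = 01101
Remainder (last 4 bits) = 1101. This is the CRC / FCS.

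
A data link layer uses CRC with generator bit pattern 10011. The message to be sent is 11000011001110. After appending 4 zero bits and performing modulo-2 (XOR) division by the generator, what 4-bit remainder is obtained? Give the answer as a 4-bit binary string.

Append 4 zeros: 110000110011100000. Divide by 10011 (XOR where the leading bit is 1):
  pos 0: 11000 XOR 10011 = 01011
  pos 1: 10110 XOR 10011 = 00101
  pos 3: 10111 XOR 10011 = 00100
  pos 5: 10000 XOR 10011 = 00011
  pos 8: 11111 XOR 10011 = 01100
  pos 9: 11000 XOR 10011 = 01011
  pos 10: 10110 XOR 10011 = 00101
  pos 12: 10100 XOR 10011 = 00111
Remainder (last 4 bits) = 1110. This is the CRC / FCS.

1110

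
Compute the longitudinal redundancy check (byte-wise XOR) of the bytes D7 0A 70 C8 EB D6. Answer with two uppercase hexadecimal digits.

XOR the bytes together:
  start with 0xD7
  0xD7 ⊕ 0x0A = 0xDD
  0xDD ⊕ 0x70 = 0xAD
  0xAD ⊕ 0xC8 = 0x65
  0x65 ⊕ 0xEB = 0x8E
  0x8E ⊕ 0xD6 = 0x58

58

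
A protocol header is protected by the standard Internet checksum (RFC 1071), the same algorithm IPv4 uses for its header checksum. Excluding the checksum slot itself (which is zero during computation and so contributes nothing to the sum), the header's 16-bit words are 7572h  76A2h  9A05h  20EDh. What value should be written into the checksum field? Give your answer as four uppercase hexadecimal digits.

One's-complement addition (fold any carry out of bit 15 back into bit 0):
  0x7572 + 0x76A2 = 0x0EC14
  0xEC14 + 0x9A05 = 0x18619 → wrap carry → 0x861A
  0x861A + 0x20ED = 0x0A707
One's-complement sum = 0xA707.
Checksum = ~0xA707 & 0xFFFF = 0x58F8.

58F8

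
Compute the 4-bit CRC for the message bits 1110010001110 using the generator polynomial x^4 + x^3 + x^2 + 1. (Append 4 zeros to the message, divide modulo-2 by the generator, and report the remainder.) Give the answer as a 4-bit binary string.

0010

Append 4 zeros: 11100100011100000. Divide by 11101 (XOR where the leading bit is 1):
  pos 0: 11100 XOR 11101 = 00001
  pos 4: 11000 XOR 11101 = 00101
  pos 6: 10111 XOR 11101 = 01010
  pos 7: 10101 XOR 11101 = 01000
  pos 8: 10000 XOR 11101 = 01101
  pos 9: 11010 XOR 11101 = 00111
  pos 11: 11100 XOR 11101 = 00001
Remainder (last 4 bits) = 0010. This is the CRC / FCS.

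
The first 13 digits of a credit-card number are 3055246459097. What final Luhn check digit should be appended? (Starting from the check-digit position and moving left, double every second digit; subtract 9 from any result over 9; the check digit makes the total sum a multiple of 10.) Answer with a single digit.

9

Partial digits right→left: 7 9 0 9 5 4 6 4 2 5 5 0 3
Double every second digit counting from the check-digit position (so the 1st, 3rd, 5th, ... of the partial from the right).
  doubled (with −9 where >9): 5 0 1 3 4 1 6 → sum 20
  kept as-is: 9 9 4 4 5 0 → sum 31
Total = 20 + 31 = 51.
Check digit = (10 − (51 mod 10)) mod 10 = 9.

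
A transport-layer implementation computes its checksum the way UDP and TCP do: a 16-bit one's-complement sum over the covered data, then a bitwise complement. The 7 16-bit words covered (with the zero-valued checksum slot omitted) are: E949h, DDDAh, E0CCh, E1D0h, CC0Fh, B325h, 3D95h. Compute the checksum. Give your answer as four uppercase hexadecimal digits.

One's-complement addition (fold any carry out of bit 15 back into bit 0):
  0xE949 + 0xDDDA = 0x1C723 → wrap carry → 0xC724
  0xC724 + 0xE0CC = 0x1A7F0 → wrap carry → 0xA7F1
  0xA7F1 + 0xE1D0 = 0x189C1 → wrap carry → 0x89C2
  0x89C2 + 0xCC0F = 0x155D1 → wrap carry → 0x55D2
  0x55D2 + 0xB325 = 0x108F7 → wrap carry → 0x08F8
  0x08F8 + 0x3D95 = 0x0468D
One's-complement sum = 0x468D.
Checksum = ~0x468D & 0xFFFF = 0xB972.

B972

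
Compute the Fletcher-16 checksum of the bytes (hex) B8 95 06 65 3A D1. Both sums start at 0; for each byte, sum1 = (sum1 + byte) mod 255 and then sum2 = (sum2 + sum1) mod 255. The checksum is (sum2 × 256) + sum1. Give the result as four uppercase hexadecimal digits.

Running sums (mod 255):
  after byte 0 (B8): sum1=184, sum2=184
  after byte 1 (95): sum1=78, sum2=7
  after byte 2 (06): sum1=84, sum2=91
  after byte 3 (65): sum1=185, sum2=21
  after byte 4 (3A): sum1=243, sum2=9
  after byte 5 (D1): sum1=197, sum2=206
Checksum = sum2·256 + sum1 = 206·256 + 197 = 52933 = 0xCEC5.

CEC5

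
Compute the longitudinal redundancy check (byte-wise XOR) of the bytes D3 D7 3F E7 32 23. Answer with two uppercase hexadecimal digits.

CD

XOR the bytes together:
  start with 0xD3
  0xD3 ⊕ 0xD7 = 0x04
  0x04 ⊕ 0x3F = 0x3B
  0x3B ⊕ 0xE7 = 0xDC
  0xDC ⊕ 0x32 = 0xEE
  0xEE ⊕ 0x23 = 0xCD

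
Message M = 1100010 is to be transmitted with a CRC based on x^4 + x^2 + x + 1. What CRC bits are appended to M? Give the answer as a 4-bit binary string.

0010

Append 4 zeros: 11000100000. Divide by 10111 (XOR where the leading bit is 1):
  pos 0: 11000 XOR 10111 = 01111
  pos 1: 11111 XOR 10111 = 01000
  pos 2: 10000 XOR 10111 = 00111
  pos 4: 11100 XOR 10111 = 01011
  pos 5: 10110 XOR 10111 = 00001
Remainder (last 4 bits) = 0010. This is the CRC / FCS.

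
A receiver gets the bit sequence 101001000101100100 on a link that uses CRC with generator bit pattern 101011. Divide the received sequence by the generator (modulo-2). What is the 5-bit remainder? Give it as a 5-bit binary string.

Modulo-2 division of 101001000101100100 by 101011:
  pos 0: 101001 XOR 101011 = 000010
  pos 4: 100001 XOR 101011 = 001010
  pos 6: 101001 XOR 101011 = 000010
  pos 10: 101001 XOR 101011 = 000010
Remainder = 01000 (nonzero — an error is detected).

01000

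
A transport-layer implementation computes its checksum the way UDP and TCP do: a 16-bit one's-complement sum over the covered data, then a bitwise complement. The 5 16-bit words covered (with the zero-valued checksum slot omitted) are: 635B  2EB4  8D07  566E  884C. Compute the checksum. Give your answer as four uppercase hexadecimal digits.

One's-complement addition (fold any carry out of bit 15 back into bit 0):
  0x635B + 0x2EB4 = 0x0920F
  0x920F + 0x8D07 = 0x11F16 → wrap carry → 0x1F17
  0x1F17 + 0x566E = 0x07585
  0x7585 + 0x884C = 0x0FDD1
One's-complement sum = 0xFDD1.
Checksum = ~0xFDD1 & 0xFFFF = 0x022E.

022E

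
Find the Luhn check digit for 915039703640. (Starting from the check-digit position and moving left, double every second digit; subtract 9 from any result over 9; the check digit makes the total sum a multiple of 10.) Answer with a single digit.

Partial digits right→left: 0 4 6 3 0 7 9 3 0 5 1 9
Double every second digit counting from the check-digit position (so the 1st, 3rd, 5th, ... of the partial from the right).
  doubled (with −9 where >9): 0 3 0 9 0 2 → sum 14
  kept as-is: 4 3 7 3 5 9 → sum 31
Total = 14 + 31 = 45.
Check digit = (10 − (45 mod 10)) mod 10 = 5.

5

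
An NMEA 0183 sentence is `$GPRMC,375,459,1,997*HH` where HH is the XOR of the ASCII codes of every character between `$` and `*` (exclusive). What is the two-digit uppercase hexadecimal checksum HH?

44

XOR the ASCII codes of the payload characters:
  'G' = 0x47 → acc = 0x47
  'P' = 0x50 → acc = 0x17
  'R' = 0x52 → acc = 0x45
  'M' = 0x4D → acc = 0x08
  'C' = 0x43 → acc = 0x4B
  ',' = 0x2C → acc = 0x67
  '3' = 0x33 → acc = 0x54
  '7' = 0x37 → acc = 0x63
  '5' = 0x35 → acc = 0x56
  ',' = 0x2C → acc = 0x7A
  '4' = 0x34 → acc = 0x4E
  '5' = 0x35 → acc = 0x7B
  '9' = 0x39 → acc = 0x42
  ',' = 0x2C → acc = 0x6E
  '1' = 0x31 → acc = 0x5F
  ',' = 0x2C → acc = 0x73
  '9' = 0x39 → acc = 0x4A
  '9' = 0x39 → acc = 0x73
  '7' = 0x37 → acc = 0x44
Checksum = 0x44.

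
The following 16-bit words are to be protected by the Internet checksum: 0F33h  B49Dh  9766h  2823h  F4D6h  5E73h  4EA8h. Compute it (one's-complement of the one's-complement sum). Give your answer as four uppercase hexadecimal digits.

DAB2

One's-complement addition (fold any carry out of bit 15 back into bit 0):
  0x0F33 + 0xB49D = 0x0C3D0
  0xC3D0 + 0x9766 = 0x15B36 → wrap carry → 0x5B37
  0x5B37 + 0x2823 = 0x0835A
  0x835A + 0xF4D6 = 0x17830 → wrap carry → 0x7831
  0x7831 + 0x5E73 = 0x0D6A4
  0xD6A4 + 0x4EA8 = 0x1254C → wrap carry → 0x254D
One's-complement sum = 0x254D.
Checksum = ~0x254D & 0xFFFF = 0xDAB2.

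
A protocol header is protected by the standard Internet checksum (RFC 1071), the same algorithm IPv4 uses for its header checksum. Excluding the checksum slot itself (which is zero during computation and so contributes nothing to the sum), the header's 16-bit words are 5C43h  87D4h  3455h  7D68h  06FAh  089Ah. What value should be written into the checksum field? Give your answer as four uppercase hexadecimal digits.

5A96

One's-complement addition (fold any carry out of bit 15 back into bit 0):
  0x5C43 + 0x87D4 = 0x0E417
  0xE417 + 0x3455 = 0x1186C → wrap carry → 0x186D
  0x186D + 0x7D68 = 0x095D5
  0x95D5 + 0x06FA = 0x09CCF
  0x9CCF + 0x089A = 0x0A569
One's-complement sum = 0xA569.
Checksum = ~0xA569 & 0xFFFF = 0x5A96.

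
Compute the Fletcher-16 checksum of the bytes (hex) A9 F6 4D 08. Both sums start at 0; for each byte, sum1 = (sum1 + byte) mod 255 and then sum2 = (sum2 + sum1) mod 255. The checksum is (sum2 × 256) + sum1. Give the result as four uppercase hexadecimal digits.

Running sums (mod 255):
  after byte 0 (A9): sum1=169, sum2=169
  after byte 1 (F6): sum1=160, sum2=74
  after byte 2 (4D): sum1=237, sum2=56
  after byte 3 (08): sum1=245, sum2=46
Checksum = sum2·256 + sum1 = 46·256 + 245 = 12021 = 0x2EF5.

2EF5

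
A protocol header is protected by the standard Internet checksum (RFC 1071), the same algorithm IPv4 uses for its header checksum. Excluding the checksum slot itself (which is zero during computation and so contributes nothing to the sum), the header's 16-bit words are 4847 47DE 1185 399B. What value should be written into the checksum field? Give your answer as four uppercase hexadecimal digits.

24BA

One's-complement addition (fold any carry out of bit 15 back into bit 0):
  0x4847 + 0x47DE = 0x09025
  0x9025 + 0x1185 = 0x0A1AA
  0xA1AA + 0x399B = 0x0DB45
One's-complement sum = 0xDB45.
Checksum = ~0xDB45 & 0xFFFF = 0x24BA.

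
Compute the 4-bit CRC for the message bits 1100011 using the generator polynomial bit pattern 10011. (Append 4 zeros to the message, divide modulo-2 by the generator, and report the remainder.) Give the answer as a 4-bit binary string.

1000

Append 4 zeros: 11000110000. Divide by 10011 (XOR where the leading bit is 1):
  pos 0: 11000 XOR 10011 = 01011
  pos 1: 10111 XOR 10011 = 00100
  pos 3: 10010 XOR 10011 = 00001
Remainder (last 4 bits) = 1000. This is the CRC / FCS.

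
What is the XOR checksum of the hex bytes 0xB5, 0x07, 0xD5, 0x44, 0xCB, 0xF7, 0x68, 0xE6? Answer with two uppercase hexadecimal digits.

XOR the bytes together:
  start with 0xB5
  0xB5 ⊕ 0x07 = 0xB2
  0xB2 ⊕ 0xD5 = 0x67
  0x67 ⊕ 0x44 = 0x23
  0x23 ⊕ 0xCB = 0xE8
  0xE8 ⊕ 0xF7 = 0x1F
  0x1F ⊕ 0x68 = 0x77
  0x77 ⊕ 0xE6 = 0x91

91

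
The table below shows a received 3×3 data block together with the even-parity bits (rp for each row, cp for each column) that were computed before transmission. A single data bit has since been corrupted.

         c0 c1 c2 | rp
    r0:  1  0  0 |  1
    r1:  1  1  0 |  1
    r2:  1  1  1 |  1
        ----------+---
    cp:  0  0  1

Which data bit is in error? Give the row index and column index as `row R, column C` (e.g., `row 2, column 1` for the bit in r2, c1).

Recompute each row's even parity and compare to rp:
  r0: data parity 1, sent rp 1 → ok
  r1: data parity 0, sent rp 1 → mismatch
  r2: data parity 1, sent rp 1 → ok
Recompute each column's even parity and compare to cp:
  c0: data parity 1, sent cp 0 → mismatch
  c1: data parity 0, sent cp 0 → ok
  c2: data parity 1, sent cp 1 → ok
Exactly one row (r1) and one column (c0) fail → the flipped bit is at their intersection.

row 1, column 0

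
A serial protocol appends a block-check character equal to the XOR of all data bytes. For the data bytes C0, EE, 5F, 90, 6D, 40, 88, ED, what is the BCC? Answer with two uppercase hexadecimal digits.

A9

XOR the bytes together:
  start with 0xC0
  0xC0 ⊕ 0xEE = 0x2E
  0x2E ⊕ 0x5F = 0x71
  0x71 ⊕ 0x90 = 0xE1
  0xE1 ⊕ 0x6D = 0x8C
  0x8C ⊕ 0x40 = 0xCC
  0xCC ⊕ 0x88 = 0x44
  0x44 ⊕ 0xED = 0xA9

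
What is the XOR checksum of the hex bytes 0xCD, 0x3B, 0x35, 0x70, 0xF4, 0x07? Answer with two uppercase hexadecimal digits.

40

XOR the bytes together:
  start with 0xCD
  0xCD ⊕ 0x3B = 0xF6
  0xF6 ⊕ 0x35 = 0xC3
  0xC3 ⊕ 0x70 = 0xB3
  0xB3 ⊕ 0xF4 = 0x47
  0x47 ⊕ 0x07 = 0x40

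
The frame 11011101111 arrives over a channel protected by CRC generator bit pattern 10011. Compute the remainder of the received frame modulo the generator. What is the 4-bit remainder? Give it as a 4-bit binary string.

Modulo-2 division of 11011101111 by 10011:
  pos 0: 11011 XOR 10011 = 01000
  pos 1: 10001 XOR 10011 = 00010
  pos 4: 10011 XOR 10011 = 00000
Remainder = 0011 (nonzero — an error is detected).

0011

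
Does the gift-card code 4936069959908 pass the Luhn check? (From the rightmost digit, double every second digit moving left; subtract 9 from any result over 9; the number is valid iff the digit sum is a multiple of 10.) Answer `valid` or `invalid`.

From the right, keep odd positions and double even positions (subtract 9 from any doubled value over 9):
  doubled (positions 2,4,...): 0 9 9 3 3 9 → sum 33
  kept (positions 1,3,...): 8 9 5 9 0 3 4 → sum 38
Total = 71.
71 mod 10 = 1, so the number is invalid.

invalid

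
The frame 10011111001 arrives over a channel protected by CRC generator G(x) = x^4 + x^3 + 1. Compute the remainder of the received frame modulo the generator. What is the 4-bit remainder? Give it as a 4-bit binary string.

1001

Modulo-2 division of 10011111001 by 11001:
  pos 0: 10011 XOR 11001 = 01010
  pos 1: 10101 XOR 11001 = 01100
  pos 2: 11001 XOR 11001 = 00000
Remainder = 1001 (nonzero — an error is detected).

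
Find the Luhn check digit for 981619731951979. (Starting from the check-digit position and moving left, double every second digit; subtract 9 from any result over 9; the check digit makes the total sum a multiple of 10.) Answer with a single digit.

8

Partial digits right→left: 9 7 9 1 5 9 1 3 7 9 1 6 1 8 9
Double every second digit counting from the check-digit position (so the 1st, 3rd, 5th, ... of the partial from the right).
  doubled (with −9 where >9): 9 9 1 2 5 2 2 9 → sum 39
  kept as-is: 7 1 9 3 9 6 8 → sum 43
Total = 39 + 43 = 82.
Check digit = (10 − (82 mod 10)) mod 10 = 8.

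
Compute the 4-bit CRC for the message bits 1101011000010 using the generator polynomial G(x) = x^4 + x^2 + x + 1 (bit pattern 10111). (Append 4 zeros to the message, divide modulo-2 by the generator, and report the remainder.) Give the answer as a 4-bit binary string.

1100

Append 4 zeros: 11010110000100000. Divide by 10111 (XOR where the leading bit is 1):
  pos 0: 11010 XOR 10111 = 01101
  pos 1: 11011 XOR 10111 = 01100
  pos 2: 11001 XOR 10111 = 01110
  pos 3: 11100 XOR 10111 = 01011
  pos 4: 10110 XOR 10111 = 00001
  pos 8: 10010 XOR 10111 = 00101
  pos 10: 10100 XOR 10111 = 00011
Remainder (last 4 bits) = 1100. This is the CRC / FCS.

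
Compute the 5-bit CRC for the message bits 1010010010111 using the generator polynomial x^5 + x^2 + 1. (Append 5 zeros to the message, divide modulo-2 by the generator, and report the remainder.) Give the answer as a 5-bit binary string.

Append 5 zeros: 101001001011100000. Divide by 100101 (XOR where the leading bit is 1):
  pos 0: 101001 XOR 100101 = 001100
  pos 2: 110000 XOR 100101 = 010101
  pos 3: 101011 XOR 100101 = 001110
  pos 5: 111001 XOR 100101 = 011100
  pos 6: 111001 XOR 100101 = 011100
  pos 7: 111001 XOR 100101 = 011100
  pos 8: 111000 XOR 100101 = 011101
  pos 9: 111010 XOR 100101 = 011111
  pos 10: 111110 XOR 100101 = 011011
  pos 11: 110110 XOR 100101 = 010011
  pos 12: 100110 XOR 100101 = 000011
Remainder (last 5 bits) = 00011. This is the CRC / FCS.

00011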